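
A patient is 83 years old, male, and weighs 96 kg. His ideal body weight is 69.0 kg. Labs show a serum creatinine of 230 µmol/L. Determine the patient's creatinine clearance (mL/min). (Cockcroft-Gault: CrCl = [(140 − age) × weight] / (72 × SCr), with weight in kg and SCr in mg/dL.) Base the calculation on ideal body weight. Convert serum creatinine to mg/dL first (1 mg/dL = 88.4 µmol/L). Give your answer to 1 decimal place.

SCr = 230 / 88.4 = 2.602 mg/dL
CrCl = (140 − 83) × 69 / (72 × 2.602) = 3933.0 / 187.34 ≈ 21.0 mL/min

21.0 mL/min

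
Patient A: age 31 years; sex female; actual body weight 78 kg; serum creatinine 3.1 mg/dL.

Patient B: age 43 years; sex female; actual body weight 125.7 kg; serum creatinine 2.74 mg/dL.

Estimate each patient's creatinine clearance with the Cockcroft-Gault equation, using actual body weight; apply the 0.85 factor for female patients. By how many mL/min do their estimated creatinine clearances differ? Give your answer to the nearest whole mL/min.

Patient A: CrCl = (140 − 31) × 78 / (72 × 3.1) × 0.85 = 8502.0 / 223.20 × 0.85 ≈ 32.4 mL/min
Patient B: CrCl = (140 − 43) × 125.7 / (72 × 2.74) × 0.85 = 12192.9 / 197.28 × 0.85 ≈ 52.5 mL/min
|32.4 − 52.5| = 20.1 mL/min

20 mL/min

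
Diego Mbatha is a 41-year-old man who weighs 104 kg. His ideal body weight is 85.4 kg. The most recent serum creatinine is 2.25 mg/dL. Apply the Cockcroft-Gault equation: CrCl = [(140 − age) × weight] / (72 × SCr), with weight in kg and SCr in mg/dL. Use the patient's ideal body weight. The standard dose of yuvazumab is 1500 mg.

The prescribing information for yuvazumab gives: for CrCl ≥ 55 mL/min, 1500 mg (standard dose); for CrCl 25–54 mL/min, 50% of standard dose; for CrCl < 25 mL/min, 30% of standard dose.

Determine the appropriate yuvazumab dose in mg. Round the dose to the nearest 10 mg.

CrCl = (140 − 41) × 85.4 / (72 × 2.25) = 8454.6 / 162.00 ≈ 52.2 mL/min
CrCl ≈ 52 mL/min → bracket 25–54 mL/min.
50% of 1500 mg = 750 mg

750 mg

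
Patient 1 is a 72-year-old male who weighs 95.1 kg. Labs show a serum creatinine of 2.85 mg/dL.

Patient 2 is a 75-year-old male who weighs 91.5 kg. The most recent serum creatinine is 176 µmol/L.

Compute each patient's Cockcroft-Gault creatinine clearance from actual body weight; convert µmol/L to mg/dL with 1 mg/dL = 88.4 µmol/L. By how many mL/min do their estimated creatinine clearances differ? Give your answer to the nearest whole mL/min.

10 mL/min

Patient 1: CrCl = (140 − 72) × 95.1 / (72 × 2.85) = 6466.8 / 205.20 ≈ 31.5 mL/min
Patient 2: SCr = 176 / 88.4 = 1.991 mg/dL
Patient 2: CrCl = (140 − 75) × 91.5 / (72 × 1.991) = 5947.5 / 143.35 ≈ 41.5 mL/min
|31.5 − 41.5| = 10.0 mL/min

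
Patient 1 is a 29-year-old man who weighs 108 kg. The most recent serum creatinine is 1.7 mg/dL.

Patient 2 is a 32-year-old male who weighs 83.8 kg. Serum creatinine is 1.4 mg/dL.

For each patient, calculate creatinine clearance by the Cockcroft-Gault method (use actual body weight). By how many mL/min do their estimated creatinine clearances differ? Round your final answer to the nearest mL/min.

8 mL/min

Patient 1: CrCl = (140 − 29) × 108 / (72 × 1.7) = 11988.0 / 122.40 ≈ 97.9 mL/min
Patient 2: CrCl = (140 − 32) × 83.8 / (72 × 1.4) = 9050.4 / 100.80 ≈ 89.8 mL/min
|97.9 − 89.8| = 8.1 mL/min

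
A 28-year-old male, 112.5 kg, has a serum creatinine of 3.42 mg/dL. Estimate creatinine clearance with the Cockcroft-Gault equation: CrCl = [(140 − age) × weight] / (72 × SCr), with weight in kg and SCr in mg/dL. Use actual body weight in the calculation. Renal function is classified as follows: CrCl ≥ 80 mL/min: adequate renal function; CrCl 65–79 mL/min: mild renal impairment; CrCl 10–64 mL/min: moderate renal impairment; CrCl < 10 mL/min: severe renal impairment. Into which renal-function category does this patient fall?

CrCl = (140 − 28) × 112.5 / (72 × 3.42) = 12600.0 / 246.24 ≈ 51.2 mL/min
51 mL/min falls in the 'moderate renal impairment' range.

moderate renal impairment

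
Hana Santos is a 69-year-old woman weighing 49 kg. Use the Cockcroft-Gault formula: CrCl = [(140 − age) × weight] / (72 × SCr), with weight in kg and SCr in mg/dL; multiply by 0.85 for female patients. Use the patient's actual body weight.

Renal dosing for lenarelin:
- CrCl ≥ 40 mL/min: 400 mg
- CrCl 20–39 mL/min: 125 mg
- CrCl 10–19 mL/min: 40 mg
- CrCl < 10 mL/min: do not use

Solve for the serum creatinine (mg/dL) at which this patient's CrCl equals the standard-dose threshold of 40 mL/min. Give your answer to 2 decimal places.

1.03 mg/dL

Standard dose requires CrCl ≥ 40 mL/min.
Set (140 − 69) × 49 × 0.85 / (72 × SCr) = 40
SCr = (140 − 69) × 49 × 0.85 / (72 × 40) = 1.027 mg/dL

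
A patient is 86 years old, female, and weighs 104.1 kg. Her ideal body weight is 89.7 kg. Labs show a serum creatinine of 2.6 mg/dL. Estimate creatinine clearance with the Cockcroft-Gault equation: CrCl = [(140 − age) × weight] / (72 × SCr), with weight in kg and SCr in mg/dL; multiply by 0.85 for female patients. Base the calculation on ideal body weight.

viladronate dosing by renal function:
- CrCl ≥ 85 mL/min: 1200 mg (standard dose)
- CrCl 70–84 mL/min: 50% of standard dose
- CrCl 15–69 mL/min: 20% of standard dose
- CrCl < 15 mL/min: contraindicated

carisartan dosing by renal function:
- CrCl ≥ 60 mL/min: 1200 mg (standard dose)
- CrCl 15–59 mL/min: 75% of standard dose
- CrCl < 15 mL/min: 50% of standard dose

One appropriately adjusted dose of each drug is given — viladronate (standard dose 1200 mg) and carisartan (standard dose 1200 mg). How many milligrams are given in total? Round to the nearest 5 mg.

CrCl = (140 − 86) × 89.7 / (72 × 2.6) × 0.85 = 4843.8 / 187.20 × 0.85 ≈ 22.0 mL/min
CrCl ≈ 22 mL/min.
viladronate: 15–69 mL/min → 20% of 1200 mg = 240 mg.
carisartan: 15–59 mL/min → 75% of 1200 mg = 900 mg.
Total = 240 + 900 = 1140 mg.

1140 mg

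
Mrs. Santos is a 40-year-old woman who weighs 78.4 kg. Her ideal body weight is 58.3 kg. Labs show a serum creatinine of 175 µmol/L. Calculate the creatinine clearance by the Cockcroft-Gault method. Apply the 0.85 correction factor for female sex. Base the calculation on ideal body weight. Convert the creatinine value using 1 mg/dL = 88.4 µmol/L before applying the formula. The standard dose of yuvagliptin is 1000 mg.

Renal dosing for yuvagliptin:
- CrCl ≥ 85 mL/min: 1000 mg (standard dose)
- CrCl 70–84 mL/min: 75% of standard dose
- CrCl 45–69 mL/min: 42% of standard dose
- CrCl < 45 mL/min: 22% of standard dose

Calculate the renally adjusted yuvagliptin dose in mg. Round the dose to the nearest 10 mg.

SCr = 175 / 88.4 = 1.98 mg/dL
CrCl = (140 − 40) × 58.3 / (72 × 1.98) × 0.85 = 5830.0 / 142.56 × 0.85 ≈ 34.8 mL/min
CrCl ≈ 35 mL/min → bracket < 45 mL/min.
22% of 1000 mg = 220 mg

220 mg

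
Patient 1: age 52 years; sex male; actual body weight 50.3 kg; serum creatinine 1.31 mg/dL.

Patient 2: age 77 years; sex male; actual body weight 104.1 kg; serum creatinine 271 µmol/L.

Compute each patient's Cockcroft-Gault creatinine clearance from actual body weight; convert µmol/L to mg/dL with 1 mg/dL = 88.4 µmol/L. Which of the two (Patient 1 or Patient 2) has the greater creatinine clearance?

Patient 1

Patient 1: CrCl = (140 − 52) × 50.3 / (72 × 1.31) = 4426.4 / 94.32 ≈ 46.9 mL/min
Patient 2: SCr = 271 / 88.4 = 3.066 mg/dL
Patient 2: CrCl = (140 − 77) × 104.1 / (72 × 3.066) = 6558.3 / 220.75 ≈ 29.7 mL/min
46.9 vs 29.7 mL/min → Patient 1 is higher.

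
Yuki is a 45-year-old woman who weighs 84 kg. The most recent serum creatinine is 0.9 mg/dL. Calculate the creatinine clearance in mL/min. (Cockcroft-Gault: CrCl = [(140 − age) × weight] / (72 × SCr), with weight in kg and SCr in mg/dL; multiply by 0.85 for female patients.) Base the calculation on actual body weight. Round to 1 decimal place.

104.7 mL/min

CrCl = (140 − 45) × 84 / (72 × 0.9) × 0.85 = 7980.0 / 64.80 × 0.85 ≈ 104.7 mL/min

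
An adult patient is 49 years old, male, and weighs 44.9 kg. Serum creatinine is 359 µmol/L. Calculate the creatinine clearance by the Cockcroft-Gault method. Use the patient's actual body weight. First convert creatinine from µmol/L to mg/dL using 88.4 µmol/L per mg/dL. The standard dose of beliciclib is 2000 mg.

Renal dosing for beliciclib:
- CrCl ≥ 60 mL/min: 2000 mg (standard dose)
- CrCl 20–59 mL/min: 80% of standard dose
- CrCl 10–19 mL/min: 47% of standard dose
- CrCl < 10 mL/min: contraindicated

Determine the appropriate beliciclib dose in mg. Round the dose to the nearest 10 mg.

940 mg

SCr = 359 / 88.4 = 4.061 mg/dL
CrCl = (140 − 49) × 44.9 / (72 × 4.061) = 4085.9 / 292.39 ≈ 14.0 mL/min
CrCl ≈ 14 mL/min → bracket 10–19 mL/min.
47% of 2000 mg = 940 mg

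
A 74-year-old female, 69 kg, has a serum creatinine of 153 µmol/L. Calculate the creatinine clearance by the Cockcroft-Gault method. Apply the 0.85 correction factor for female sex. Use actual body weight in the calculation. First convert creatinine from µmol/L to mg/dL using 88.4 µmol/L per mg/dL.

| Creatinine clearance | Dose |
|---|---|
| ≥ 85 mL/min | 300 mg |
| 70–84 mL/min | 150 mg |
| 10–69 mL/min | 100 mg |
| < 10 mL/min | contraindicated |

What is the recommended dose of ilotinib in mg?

100 mg

SCr = 153 / 88.4 = 1.731 mg/dL
CrCl = (140 − 74) × 69 / (72 × 1.731) × 0.85 = 4554.0 / 124.63 × 0.85 ≈ 31.1 mL/min
CrCl ≈ 31 mL/min → bracket 10–69 mL/min.
Dose for this bracket: 100 mg.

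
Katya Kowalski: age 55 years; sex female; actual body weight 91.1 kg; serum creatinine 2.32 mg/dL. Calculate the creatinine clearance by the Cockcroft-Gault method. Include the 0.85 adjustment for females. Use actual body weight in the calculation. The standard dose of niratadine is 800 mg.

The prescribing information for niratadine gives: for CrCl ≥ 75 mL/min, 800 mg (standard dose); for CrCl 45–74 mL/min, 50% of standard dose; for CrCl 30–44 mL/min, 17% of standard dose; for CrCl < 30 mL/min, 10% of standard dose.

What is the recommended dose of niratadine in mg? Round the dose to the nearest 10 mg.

CrCl = (140 − 55) × 91.1 / (72 × 2.32) × 0.85 = 7743.5 / 167.04 × 0.85 ≈ 39.4 mL/min
CrCl ≈ 39 mL/min → bracket 30–44 mL/min.
17% of 800 mg = 136 mg → 140 mg

140 mg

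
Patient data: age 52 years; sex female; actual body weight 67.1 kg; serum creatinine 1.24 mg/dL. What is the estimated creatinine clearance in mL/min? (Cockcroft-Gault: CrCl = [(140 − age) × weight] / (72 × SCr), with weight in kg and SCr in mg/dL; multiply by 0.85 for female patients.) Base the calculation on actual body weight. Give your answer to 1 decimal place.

CrCl = (140 − 52) × 67.1 / (72 × 1.24) × 0.85 = 5904.8 / 89.28 × 0.85 ≈ 56.2 mL/min

56.2 mL/min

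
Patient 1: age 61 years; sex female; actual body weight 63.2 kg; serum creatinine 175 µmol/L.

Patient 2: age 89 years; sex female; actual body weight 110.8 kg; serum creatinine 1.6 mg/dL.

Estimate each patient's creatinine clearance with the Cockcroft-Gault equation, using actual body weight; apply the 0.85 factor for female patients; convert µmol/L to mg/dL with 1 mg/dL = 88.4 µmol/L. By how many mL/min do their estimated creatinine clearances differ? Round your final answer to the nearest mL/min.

12 mL/min

Patient 1: SCr = 175 / 88.4 = 1.98 mg/dL
Patient 1: CrCl = (140 − 61) × 63.2 / (72 × 1.98) × 0.85 = 4992.8 / 142.56 × 0.85 ≈ 29.8 mL/min
Patient 2: CrCl = (140 − 89) × 110.8 / (72 × 1.6) × 0.85 = 5650.8 / 115.20 × 0.85 ≈ 41.7 mL/min
|29.8 − 41.7| = 11.9 mL/min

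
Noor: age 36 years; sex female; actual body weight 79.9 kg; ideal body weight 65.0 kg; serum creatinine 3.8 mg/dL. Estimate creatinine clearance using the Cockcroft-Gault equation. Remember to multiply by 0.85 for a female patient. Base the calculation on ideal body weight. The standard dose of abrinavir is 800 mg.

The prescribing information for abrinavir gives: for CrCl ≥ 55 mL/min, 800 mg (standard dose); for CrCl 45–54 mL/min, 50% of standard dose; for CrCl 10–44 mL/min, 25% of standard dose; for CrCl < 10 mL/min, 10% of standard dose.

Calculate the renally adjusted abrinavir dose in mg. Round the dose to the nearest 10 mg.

CrCl = (140 − 36) × 65 / (72 × 3.8) × 0.85 = 6760.0 / 273.60 × 0.85 ≈ 21.0 mL/min
CrCl ≈ 21 mL/min → bracket 10–44 mL/min.
25% of 800 mg = 200 mg

200 mg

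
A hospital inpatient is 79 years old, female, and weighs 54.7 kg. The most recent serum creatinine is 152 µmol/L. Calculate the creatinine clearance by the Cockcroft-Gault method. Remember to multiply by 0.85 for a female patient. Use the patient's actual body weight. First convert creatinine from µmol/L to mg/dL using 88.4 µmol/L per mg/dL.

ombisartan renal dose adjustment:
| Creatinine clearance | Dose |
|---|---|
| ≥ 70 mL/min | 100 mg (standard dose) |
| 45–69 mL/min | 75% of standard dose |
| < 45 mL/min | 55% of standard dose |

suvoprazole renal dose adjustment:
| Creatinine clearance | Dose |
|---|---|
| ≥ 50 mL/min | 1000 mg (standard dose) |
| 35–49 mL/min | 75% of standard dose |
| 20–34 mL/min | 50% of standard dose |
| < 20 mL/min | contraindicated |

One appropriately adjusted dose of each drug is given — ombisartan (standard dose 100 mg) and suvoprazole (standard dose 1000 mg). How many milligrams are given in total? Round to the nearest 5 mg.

555 mg

SCr = 152 / 88.4 = 1.719 mg/dL
CrCl = (140 − 79) × 54.7 / (72 × 1.719) × 0.85 = 3336.7 / 123.77 × 0.85 ≈ 22.9 mL/min
CrCl ≈ 23 mL/min.
ombisartan: < 45 mL/min → 55% of 100 mg = 55 mg.
suvoprazole: 20–34 mL/min → 50% of 1000 mg = 500 mg.
Total = 55 + 500 = 555 mg.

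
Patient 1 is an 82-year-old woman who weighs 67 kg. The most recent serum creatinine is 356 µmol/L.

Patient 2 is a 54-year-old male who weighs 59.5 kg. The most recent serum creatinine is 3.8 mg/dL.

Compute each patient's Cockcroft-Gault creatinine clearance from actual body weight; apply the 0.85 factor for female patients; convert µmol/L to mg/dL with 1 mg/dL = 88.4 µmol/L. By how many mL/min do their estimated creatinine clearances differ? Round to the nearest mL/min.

Patient 1: SCr = 356 / 88.4 = 4.027 mg/dL
Patient 1: CrCl = (140 − 82) × 67 / (72 × 4.027) × 0.85 = 3886.0 / 289.94 × 0.85 ≈ 11.4 mL/min
Patient 2: CrCl = (140 − 54) × 59.5 / (72 × 3.8) = 5117.0 / 273.60 ≈ 18.7 mL/min
|11.4 − 18.7| = 7.3 mL/min

7 mL/min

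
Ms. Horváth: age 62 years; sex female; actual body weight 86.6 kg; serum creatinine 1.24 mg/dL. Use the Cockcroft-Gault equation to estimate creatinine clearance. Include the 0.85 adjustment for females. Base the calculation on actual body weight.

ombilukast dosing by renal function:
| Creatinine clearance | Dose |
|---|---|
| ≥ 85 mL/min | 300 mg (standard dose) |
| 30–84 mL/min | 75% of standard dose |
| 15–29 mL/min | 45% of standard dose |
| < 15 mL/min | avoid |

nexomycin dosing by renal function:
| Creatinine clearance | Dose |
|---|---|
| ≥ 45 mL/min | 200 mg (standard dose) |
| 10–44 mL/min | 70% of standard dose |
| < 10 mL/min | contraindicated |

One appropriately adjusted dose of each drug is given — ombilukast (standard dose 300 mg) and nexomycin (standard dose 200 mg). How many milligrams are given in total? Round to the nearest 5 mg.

CrCl = (140 − 62) × 86.6 / (72 × 1.24) × 0.85 = 6754.8 / 89.28 × 0.85 ≈ 64.3 mL/min
CrCl ≈ 64 mL/min.
ombilukast: 30–84 mL/min → 75% of 300 mg = 225 mg.
nexomycin: ≥ 45 mL/min → 100% of 200 mg = 200 mg.
Total = 225 + 200 = 425 mg.

425 mg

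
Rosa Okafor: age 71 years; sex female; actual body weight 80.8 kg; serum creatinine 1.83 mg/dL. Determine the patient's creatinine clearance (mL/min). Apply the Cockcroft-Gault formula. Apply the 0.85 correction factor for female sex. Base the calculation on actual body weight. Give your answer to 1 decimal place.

CrCl = (140 − 71) × 80.8 / (72 × 1.83) × 0.85 = 5575.2 / 131.76 × 0.85 ≈ 36.0 mL/min

36.0 mL/min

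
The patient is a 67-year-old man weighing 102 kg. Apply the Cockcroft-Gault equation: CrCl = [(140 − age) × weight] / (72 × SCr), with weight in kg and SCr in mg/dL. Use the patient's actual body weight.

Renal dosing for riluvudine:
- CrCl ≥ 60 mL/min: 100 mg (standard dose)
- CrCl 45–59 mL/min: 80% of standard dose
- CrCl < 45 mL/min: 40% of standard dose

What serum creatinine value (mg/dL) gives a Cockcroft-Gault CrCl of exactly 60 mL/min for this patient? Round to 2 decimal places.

1.72 mg/dL

Standard dose requires CrCl ≥ 60 mL/min.
Set (140 − 67) × 102 / (72 × SCr) = 60
SCr = (140 − 67) × 102 / (72 × 60) = 1.724 mg/dL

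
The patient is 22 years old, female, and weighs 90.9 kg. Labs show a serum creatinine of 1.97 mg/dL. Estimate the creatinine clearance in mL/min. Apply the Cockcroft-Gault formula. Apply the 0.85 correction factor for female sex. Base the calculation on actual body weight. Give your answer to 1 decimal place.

64.3 mL/min

CrCl = (140 − 22) × 90.9 / (72 × 1.97) × 0.85 = 10726.2 / 141.84 × 0.85 ≈ 64.3 mL/min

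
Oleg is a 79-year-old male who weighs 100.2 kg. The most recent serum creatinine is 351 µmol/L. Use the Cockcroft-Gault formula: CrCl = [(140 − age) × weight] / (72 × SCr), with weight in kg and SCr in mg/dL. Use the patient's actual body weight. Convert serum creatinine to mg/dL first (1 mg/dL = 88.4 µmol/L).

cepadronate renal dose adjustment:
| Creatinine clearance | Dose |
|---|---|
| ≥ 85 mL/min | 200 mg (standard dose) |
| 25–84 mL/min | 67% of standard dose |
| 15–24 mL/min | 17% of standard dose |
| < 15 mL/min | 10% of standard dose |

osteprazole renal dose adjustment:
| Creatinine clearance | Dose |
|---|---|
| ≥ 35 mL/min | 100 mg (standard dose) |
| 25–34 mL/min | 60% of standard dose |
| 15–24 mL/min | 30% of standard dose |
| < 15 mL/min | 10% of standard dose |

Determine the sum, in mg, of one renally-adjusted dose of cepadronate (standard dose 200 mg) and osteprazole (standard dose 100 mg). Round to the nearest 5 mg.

SCr = 351 / 88.4 = 3.971 mg/dL
CrCl = (140 − 79) × 100.2 / (72 × 3.971) = 6112.2 / 285.91 ≈ 21.4 mL/min
CrCl ≈ 21 mL/min.
cepadronate: 15–24 mL/min → 17% of 200 mg = 34 mg.
osteprazole: 15–24 mL/min → 30% of 100 mg = 30 mg.
Total = 34 + 30 = 64 mg.

65 mg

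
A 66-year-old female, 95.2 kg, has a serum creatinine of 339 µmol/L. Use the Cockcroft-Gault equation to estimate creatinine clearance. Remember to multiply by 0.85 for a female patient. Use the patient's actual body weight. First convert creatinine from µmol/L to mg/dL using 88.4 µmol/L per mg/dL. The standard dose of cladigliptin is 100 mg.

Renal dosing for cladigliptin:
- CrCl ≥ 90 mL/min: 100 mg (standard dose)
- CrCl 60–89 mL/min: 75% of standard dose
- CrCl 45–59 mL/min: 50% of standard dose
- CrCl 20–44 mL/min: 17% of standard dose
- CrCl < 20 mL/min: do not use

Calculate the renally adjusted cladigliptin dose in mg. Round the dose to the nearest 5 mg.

SCr = 339 / 88.4 = 3.835 mg/dL
CrCl = (140 − 66) × 95.2 / (72 × 3.835) × 0.85 = 7044.8 / 276.12 × 0.85 ≈ 21.7 mL/min
CrCl ≈ 22 mL/min → bracket 20–44 mL/min.
17% of 100 mg = 17 mg → 15 mg

15 mg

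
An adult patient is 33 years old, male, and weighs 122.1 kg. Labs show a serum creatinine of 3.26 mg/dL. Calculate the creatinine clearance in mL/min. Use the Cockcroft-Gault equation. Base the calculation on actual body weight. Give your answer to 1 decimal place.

CrCl = (140 − 33) × 122.1 / (72 × 3.26) = 13064.7 / 234.72 ≈ 55.7 mL/min

55.7 mL/min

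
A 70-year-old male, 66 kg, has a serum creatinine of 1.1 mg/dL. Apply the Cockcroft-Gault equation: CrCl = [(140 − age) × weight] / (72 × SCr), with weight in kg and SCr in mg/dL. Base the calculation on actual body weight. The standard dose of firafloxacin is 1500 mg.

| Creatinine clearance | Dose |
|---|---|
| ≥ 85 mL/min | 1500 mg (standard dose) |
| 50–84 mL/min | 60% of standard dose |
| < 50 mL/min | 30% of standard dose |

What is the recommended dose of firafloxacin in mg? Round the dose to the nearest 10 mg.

900 mg

CrCl = (140 − 70) × 66 / (72 × 1.1) = 4620.0 / 79.20 ≈ 58.3 mL/min
CrCl ≈ 58 mL/min → bracket 50–84 mL/min.
60% of 1500 mg = 900 mg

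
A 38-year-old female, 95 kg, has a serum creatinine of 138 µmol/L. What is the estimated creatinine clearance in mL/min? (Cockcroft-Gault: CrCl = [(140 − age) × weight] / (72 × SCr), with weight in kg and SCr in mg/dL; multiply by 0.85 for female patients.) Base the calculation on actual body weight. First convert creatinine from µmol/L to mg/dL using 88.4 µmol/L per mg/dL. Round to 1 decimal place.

73.3 mL/min

SCr = 138 / 88.4 = 1.561 mg/dL
CrCl = (140 − 38) × 95 / (72 × 1.561) × 0.85 = 9690.0 / 112.39 × 0.85 ≈ 73.3 mL/min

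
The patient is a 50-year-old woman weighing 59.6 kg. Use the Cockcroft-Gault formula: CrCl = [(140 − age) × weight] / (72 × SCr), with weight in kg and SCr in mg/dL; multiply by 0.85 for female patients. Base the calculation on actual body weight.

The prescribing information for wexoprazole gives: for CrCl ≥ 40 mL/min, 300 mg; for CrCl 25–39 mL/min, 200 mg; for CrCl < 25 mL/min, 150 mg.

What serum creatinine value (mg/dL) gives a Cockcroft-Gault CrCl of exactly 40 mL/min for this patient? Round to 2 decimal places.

1.58 mg/dL

Standard dose requires CrCl ≥ 40 mL/min.
Set (140 − 50) × 59.6 × 0.85 / (72 × SCr) = 40
SCr = (140 − 50) × 59.6 × 0.85 / (72 × 40) = 1.583 mg/dL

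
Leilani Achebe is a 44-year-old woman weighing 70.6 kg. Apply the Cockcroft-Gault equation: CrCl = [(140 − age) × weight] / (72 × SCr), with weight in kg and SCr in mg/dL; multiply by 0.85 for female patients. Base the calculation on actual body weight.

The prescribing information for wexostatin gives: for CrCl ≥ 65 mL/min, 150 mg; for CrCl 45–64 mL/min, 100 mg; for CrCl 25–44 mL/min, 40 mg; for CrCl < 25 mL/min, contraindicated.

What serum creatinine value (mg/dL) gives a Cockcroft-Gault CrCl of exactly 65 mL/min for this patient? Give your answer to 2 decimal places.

1.23 mg/dL

Standard dose requires CrCl ≥ 65 mL/min.
Set (140 − 44) × 70.6 × 0.85 / (72 × SCr) = 65
SCr = (140 − 44) × 70.6 × 0.85 / (72 × 65) = 1.231 mg/dL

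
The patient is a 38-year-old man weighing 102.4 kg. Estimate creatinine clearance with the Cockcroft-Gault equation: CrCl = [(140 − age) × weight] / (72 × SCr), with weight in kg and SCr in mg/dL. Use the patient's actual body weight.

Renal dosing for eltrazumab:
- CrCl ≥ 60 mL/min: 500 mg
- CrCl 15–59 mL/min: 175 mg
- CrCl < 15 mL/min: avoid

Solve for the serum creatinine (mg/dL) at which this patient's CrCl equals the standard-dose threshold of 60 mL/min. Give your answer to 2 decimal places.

Standard dose requires CrCl ≥ 60 mL/min.
Set (140 − 38) × 102.4 / (72 × SCr) = 60
SCr = (140 − 38) × 102.4 / (72 × 60) = 2.418 mg/dL

2.42 mg/dL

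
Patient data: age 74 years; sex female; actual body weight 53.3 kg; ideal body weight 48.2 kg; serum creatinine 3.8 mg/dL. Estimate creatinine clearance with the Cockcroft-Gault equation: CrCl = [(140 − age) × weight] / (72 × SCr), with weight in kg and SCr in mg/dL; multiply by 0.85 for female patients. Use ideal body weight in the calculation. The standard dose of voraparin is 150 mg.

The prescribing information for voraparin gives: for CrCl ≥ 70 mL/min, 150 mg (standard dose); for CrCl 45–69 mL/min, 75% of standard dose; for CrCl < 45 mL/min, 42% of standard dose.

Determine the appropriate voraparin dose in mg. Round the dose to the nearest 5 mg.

65 mg

CrCl = (140 − 74) × 48.2 / (72 × 3.8) × 0.85 = 3181.2 / 273.60 × 0.85 ≈ 9.9 mL/min
CrCl ≈ 10 mL/min → bracket < 45 mL/min.
42% of 150 mg = 63 mg → 65 mg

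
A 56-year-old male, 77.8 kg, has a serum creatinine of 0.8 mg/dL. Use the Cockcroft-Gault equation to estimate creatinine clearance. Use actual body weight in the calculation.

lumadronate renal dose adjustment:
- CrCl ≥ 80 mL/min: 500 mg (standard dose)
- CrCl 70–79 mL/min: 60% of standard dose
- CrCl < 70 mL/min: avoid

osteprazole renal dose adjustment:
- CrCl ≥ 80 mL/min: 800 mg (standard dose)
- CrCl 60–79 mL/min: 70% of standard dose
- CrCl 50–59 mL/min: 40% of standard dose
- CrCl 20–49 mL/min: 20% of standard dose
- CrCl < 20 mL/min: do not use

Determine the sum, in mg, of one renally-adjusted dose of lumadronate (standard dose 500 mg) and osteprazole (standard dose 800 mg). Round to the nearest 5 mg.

CrCl = (140 − 56) × 77.8 / (72 × 0.8) = 6535.2 / 57.60 ≈ 113.5 mL/min
CrCl ≈ 113 mL/min.
lumadronate: ≥ 80 mL/min → 100% of 500 mg = 500 mg.
osteprazole: ≥ 80 mL/min → 100% of 800 mg = 800 mg.
Total = 500 + 800 = 1300 mg.

1300 mg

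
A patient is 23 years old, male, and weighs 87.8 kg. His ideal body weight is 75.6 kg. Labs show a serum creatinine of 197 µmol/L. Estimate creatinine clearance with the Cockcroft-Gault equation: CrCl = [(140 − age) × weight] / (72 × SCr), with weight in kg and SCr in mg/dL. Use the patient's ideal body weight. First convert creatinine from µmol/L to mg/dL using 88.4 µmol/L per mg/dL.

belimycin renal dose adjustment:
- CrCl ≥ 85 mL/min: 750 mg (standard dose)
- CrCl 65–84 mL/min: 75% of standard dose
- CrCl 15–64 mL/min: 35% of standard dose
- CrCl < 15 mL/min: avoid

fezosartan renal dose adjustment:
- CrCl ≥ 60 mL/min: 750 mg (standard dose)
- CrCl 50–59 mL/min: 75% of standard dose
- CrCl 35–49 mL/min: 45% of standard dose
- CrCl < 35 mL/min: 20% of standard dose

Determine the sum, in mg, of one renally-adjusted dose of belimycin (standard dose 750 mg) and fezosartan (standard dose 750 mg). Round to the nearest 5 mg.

SCr = 197 / 88.4 = 2.229 mg/dL
CrCl = (140 − 23) × 75.6 / (72 × 2.229) = 8845.2 / 160.49 ≈ 55.1 mL/min
CrCl ≈ 55 mL/min.
belimycin: 15–64 mL/min → 35% of 750 mg = 262.5 mg.
fezosartan: 50–59 mL/min → 75% of 750 mg = 562.5 mg.
Total = 262.5 + 562.5 = 825 mg.

825 mg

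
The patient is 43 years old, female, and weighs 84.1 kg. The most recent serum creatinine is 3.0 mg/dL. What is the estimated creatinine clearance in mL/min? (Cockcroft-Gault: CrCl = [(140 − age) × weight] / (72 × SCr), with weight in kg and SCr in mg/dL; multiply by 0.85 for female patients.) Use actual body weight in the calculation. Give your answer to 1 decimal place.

CrCl = (140 − 43) × 84.1 / (72 × 3) × 0.85 = 8157.7 / 216.00 × 0.85 ≈ 32.1 mL/min

32.1 mL/min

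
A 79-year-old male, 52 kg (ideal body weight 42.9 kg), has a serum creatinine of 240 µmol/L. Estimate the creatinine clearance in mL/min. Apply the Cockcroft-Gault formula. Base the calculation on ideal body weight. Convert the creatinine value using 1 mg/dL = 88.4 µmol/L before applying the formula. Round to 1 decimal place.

13.4 mL/min

SCr = 240 / 88.4 = 2.715 mg/dL
CrCl = (140 − 79) × 42.9 / (72 × 2.715) = 2616.9 / 195.48 ≈ 13.4 mL/min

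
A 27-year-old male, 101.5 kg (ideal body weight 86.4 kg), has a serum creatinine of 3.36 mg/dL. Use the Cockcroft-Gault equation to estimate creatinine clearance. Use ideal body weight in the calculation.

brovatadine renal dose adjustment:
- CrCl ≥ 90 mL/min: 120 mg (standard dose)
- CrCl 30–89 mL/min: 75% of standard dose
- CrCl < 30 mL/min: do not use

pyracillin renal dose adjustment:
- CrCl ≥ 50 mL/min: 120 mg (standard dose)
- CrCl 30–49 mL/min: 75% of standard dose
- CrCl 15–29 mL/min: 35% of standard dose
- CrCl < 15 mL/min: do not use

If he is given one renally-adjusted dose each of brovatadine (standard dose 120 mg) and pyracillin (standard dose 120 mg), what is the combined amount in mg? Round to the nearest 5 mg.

CrCl = (140 − 27) × 86.4 / (72 × 3.36) = 9763.2 / 241.92 ≈ 40.4 mL/min
CrCl ≈ 40 mL/min.
brovatadine: 30–89 mL/min → 75% of 120 mg = 90 mg.
pyracillin: 30–49 mL/min → 75% of 120 mg = 90 mg.
Total = 90 + 90 = 180 mg.

180 mg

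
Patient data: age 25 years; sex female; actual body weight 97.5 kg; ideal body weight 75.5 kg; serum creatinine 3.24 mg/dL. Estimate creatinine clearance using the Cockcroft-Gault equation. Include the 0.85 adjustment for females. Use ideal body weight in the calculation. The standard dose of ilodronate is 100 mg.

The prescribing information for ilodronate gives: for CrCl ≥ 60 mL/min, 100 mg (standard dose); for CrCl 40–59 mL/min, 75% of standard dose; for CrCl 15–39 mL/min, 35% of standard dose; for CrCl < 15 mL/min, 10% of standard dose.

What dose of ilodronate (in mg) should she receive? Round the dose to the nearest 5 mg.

35 mg

CrCl = (140 − 25) × 75.5 / (72 × 3.24) × 0.85 = 8682.5 / 233.28 × 0.85 ≈ 31.6 mL/min
CrCl ≈ 32 mL/min → bracket 15–39 mL/min.
35% of 100 mg = 35 mg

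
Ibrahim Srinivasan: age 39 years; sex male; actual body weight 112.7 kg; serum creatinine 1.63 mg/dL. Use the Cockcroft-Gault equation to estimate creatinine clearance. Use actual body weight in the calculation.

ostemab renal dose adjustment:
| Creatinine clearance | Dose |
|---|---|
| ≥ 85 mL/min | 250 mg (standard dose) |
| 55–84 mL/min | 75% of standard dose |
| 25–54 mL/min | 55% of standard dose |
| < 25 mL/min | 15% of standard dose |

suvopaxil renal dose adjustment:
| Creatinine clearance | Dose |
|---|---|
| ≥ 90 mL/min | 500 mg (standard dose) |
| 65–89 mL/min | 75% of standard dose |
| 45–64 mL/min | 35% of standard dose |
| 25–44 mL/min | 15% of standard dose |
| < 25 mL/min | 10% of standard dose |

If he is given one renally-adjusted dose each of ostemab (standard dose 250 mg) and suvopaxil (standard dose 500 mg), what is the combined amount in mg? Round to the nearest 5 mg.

CrCl = (140 − 39) × 112.7 / (72 × 1.63) = 11382.7 / 117.36 ≈ 97.0 mL/min
CrCl ≈ 97 mL/min.
ostemab: ≥ 85 mL/min → 100% of 250 mg = 250 mg.
suvopaxil: ≥ 90 mL/min → 100% of 500 mg = 500 mg.
Total = 250 + 500 = 750 mg.

750 mg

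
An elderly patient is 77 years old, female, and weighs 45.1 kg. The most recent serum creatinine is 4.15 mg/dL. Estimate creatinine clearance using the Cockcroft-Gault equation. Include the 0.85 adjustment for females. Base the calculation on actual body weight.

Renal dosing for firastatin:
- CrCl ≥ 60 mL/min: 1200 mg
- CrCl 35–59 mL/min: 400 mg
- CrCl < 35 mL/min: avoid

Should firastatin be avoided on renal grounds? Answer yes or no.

yes

CrCl = (140 − 77) × 45.1 / (72 × 4.15) × 0.85 = 2841.3 / 298.80 × 0.85 ≈ 8.1 mL/min
CrCl ≈ 8 mL/min, which is < 35 mL/min.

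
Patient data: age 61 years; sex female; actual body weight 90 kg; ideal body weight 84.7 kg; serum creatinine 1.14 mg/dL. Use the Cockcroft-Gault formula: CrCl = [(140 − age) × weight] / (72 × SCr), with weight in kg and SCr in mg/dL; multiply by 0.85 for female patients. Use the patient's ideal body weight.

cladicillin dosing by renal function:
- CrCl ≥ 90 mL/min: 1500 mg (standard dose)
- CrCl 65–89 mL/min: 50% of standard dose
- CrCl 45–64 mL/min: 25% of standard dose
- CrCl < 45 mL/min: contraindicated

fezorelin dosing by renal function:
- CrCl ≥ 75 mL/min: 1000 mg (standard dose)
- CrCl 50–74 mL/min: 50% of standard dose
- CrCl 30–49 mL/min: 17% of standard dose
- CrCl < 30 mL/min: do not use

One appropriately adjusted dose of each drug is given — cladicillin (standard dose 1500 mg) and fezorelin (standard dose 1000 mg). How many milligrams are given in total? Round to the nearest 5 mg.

CrCl = (140 − 61) × 84.7 / (72 × 1.14) × 0.85 = 6691.3 / 82.08 × 0.85 ≈ 69.3 mL/min
CrCl ≈ 69 mL/min.
cladicillin: 65–89 mL/min → 50% of 1500 mg = 750 mg.
fezorelin: 50–74 mL/min → 50% of 1000 mg = 500 mg.
Total = 750 + 500 = 1250 mg.

1250 mg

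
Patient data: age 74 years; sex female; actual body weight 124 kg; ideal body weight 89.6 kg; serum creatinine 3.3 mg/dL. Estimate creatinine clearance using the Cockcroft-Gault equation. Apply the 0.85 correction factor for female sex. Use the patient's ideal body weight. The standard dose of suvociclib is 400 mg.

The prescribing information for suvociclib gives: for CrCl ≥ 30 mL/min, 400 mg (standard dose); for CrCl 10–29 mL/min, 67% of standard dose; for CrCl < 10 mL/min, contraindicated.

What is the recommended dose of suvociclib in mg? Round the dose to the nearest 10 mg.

CrCl = (140 − 74) × 89.6 / (72 × 3.3) × 0.85 = 5913.6 / 237.60 × 0.85 ≈ 21.2 mL/min
CrCl ≈ 21 mL/min → bracket 10–29 mL/min.
67% of 400 mg = 268 mg → 270 mg

270 mg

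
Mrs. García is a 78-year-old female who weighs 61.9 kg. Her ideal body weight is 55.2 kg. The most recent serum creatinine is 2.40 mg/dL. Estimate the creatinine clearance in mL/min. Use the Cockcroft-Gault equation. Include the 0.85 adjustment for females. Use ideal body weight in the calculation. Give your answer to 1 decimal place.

CrCl = (140 − 78) × 55.2 / (72 × 2.4) × 0.85 = 3422.4 / 172.80 × 0.85 ≈ 16.8 mL/min

16.8 mL/min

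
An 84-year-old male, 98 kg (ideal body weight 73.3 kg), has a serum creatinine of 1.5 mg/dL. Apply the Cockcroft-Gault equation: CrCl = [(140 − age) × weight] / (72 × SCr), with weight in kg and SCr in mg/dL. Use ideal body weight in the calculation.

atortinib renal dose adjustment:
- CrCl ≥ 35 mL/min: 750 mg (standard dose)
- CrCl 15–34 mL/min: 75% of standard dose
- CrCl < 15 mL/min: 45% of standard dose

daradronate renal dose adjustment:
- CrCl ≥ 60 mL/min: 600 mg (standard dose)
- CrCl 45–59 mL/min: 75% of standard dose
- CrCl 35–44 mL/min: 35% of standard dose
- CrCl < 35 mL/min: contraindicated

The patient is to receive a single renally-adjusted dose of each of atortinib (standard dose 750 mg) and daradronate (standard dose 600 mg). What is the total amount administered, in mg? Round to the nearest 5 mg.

960 mg

CrCl = (140 − 84) × 73.3 / (72 × 1.5) = 4104.8 / 108.00 ≈ 38.0 mL/min
CrCl ≈ 38 mL/min.
atortinib: ≥ 35 mL/min → 100% of 750 mg = 750 mg.
daradronate: 35–44 mL/min → 35% of 600 mg = 210 mg.
Total = 750 + 210 = 960 mg.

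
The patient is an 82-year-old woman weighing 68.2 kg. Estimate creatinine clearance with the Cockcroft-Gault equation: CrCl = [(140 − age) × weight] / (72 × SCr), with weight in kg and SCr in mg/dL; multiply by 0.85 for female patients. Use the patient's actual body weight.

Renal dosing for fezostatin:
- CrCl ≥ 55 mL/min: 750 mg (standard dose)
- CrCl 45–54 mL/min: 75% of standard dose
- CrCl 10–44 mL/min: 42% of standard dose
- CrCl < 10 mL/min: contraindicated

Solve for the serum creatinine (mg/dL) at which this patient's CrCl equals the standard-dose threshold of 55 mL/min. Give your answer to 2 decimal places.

0.85 mg/dL

Standard dose requires CrCl ≥ 55 mL/min.
Set (140 − 82) × 68.2 × 0.85 / (72 × SCr) = 55
SCr = (140 − 82) × 68.2 × 0.85 / (72 × 55) = 0.849 mg/dL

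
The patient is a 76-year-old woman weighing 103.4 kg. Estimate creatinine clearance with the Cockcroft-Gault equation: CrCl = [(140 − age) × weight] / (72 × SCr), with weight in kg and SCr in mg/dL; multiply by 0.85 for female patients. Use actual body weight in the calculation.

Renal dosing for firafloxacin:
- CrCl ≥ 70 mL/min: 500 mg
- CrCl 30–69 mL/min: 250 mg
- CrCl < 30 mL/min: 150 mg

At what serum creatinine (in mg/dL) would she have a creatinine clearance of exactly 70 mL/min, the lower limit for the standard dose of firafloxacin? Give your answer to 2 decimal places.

Standard dose requires CrCl ≥ 70 mL/min.
Set (140 − 76) × 103.4 × 0.85 / (72 × SCr) = 70
SCr = (140 − 76) × 103.4 × 0.85 / (72 × 70) = 1.116 mg/dL

1.12 mg/dL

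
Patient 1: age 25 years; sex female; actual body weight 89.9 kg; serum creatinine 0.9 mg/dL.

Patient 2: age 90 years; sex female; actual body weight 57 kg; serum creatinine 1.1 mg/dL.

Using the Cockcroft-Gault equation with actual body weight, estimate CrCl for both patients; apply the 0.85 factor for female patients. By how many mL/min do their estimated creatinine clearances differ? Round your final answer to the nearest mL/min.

105 mL/min

Patient 1: CrCl = (140 − 25) × 89.9 / (72 × 0.9) × 0.85 = 10338.5 / 64.80 × 0.85 ≈ 135.6 mL/min
Patient 2: CrCl = (140 − 90) × 57 / (72 × 1.1) × 0.85 = 2850.0 / 79.20 × 0.85 ≈ 30.6 mL/min
|135.6 − 30.6| = 105.0 mL/min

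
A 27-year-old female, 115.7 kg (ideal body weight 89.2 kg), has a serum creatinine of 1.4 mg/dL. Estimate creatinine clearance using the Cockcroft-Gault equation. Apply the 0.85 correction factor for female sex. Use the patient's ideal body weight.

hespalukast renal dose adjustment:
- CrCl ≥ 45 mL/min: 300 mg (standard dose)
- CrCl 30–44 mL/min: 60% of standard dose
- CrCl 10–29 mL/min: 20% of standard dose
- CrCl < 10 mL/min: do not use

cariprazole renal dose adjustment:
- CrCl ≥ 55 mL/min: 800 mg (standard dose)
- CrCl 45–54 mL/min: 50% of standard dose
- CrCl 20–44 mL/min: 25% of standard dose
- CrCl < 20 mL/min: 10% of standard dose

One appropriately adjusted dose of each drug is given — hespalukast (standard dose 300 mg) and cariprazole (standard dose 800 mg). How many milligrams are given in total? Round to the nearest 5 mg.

CrCl = (140 − 27) × 89.2 / (72 × 1.4) × 0.85 = 10079.6 / 100.80 × 0.85 ≈ 85.0 mL/min
CrCl ≈ 85 mL/min.
hespalukast: ≥ 45 mL/min → 100% of 300 mg = 300 mg.
cariprazole: ≥ 55 mL/min → 100% of 800 mg = 800 mg.
Total = 300 + 800 = 1100 mg.

1100 mg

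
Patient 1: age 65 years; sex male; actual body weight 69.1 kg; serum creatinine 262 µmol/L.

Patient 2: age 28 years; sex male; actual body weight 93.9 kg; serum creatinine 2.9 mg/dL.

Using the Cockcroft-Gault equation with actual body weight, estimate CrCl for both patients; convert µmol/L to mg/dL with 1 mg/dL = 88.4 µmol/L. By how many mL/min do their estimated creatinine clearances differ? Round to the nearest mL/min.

Patient 1: SCr = 262 / 88.4 = 2.964 mg/dL
Patient 1: CrCl = (140 − 65) × 69.1 / (72 × 2.964) = 5182.5 / 213.41 ≈ 24.3 mL/min
Patient 2: CrCl = (140 − 28) × 93.9 / (72 × 2.9) = 10516.8 / 208.80 ≈ 50.4 mL/min
|24.3 − 50.4| = 26.1 mL/min

26 mL/min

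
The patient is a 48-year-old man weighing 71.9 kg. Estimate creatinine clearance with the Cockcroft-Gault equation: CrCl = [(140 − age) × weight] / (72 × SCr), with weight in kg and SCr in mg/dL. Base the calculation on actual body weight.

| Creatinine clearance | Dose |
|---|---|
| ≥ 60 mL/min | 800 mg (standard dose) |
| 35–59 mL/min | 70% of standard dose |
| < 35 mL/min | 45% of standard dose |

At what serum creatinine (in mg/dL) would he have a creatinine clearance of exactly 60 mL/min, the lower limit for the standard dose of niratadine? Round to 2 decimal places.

1.53 mg/dL

Standard dose requires CrCl ≥ 60 mL/min.
Set (140 − 48) × 71.9 / (72 × SCr) = 60
SCr = (140 − 48) × 71.9 / (72 × 60) = 1.531 mg/dL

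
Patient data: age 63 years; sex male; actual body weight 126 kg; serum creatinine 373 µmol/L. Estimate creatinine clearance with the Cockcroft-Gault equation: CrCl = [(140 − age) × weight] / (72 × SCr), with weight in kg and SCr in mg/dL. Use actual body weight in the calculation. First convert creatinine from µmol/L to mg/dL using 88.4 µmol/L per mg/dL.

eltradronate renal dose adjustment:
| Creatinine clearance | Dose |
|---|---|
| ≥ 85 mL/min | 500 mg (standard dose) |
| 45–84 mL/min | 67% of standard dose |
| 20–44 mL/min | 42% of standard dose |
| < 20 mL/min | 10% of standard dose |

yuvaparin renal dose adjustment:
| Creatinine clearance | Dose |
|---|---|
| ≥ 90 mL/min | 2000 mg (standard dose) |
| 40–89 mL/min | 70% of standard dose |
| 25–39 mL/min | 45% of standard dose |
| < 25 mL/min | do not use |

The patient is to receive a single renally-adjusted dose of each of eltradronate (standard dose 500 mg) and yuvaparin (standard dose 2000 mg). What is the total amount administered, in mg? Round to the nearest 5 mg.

SCr = 373 / 88.4 = 4.219 mg/dL
CrCl = (140 − 63) × 126 / (72 × 4.219) = 9702.0 / 303.77 ≈ 31.9 mL/min
CrCl ≈ 32 mL/min.
eltradronate: 20–44 mL/min → 42% of 500 mg = 210 mg.
yuvaparin: 25–39 mL/min → 45% of 2000 mg = 900 mg.
Total = 210 + 900 = 1110 mg.

1110 mg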